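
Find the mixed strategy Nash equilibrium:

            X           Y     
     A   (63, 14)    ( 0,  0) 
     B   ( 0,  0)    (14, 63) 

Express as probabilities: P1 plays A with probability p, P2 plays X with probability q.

p = 0.8182, q = 0.1818

Work:
Find probabilities that make opponent indifferent:
P2 chooses q to make P1 indifferent between A and B
P1 chooses p to make P2 indifferent between X and Y
Mixed NE: P1 plays (A: 0.8182, B: 0.1818), P2 plays (X: 0.1818, Y: 0.8182)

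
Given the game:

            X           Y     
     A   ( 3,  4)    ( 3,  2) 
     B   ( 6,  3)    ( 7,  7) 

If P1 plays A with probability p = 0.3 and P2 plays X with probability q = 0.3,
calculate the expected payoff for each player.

E[P1] = 5.59, E[P2] = 4.84

Work:
E[P1] = p·q·π₁(A,X) + p·(1-q)·π₁(A,Y) + (1-p)·q·π₁(B,X) + (1-p)·(1-q)·π₁(B,Y)
= 0.3·0.3·3 + 0.3·0.7·3 + 0.7·0.3·6 + 0.7·0.7·7
= 5.59

E[P2] = 4.84 (similar calculation)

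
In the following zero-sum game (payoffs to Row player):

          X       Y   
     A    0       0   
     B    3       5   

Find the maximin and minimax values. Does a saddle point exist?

Maximin = 3, Minimax = 3, Saddle: True

Work:
Row minimums: [0, 3] → maximin = 3
Column maximums: [3, 5] → minimax = 3
Saddle point exists! Game value = 3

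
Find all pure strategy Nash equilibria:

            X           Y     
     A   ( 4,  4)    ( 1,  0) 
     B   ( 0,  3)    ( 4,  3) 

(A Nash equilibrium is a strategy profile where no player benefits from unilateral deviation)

Nash equilibrium: (A, X), (B, Y)

Work:
Best responses:
  P1 vs X: payoffs [4, 0] → best response A (payoff 4)
  P1 vs Y: payoffs [1, 4] → best response B (payoff 4)
  P2 vs A: payoffs [4, 0] → best response X (payoff 4)
  P2 vs B: payoffs [3, 3] → best response X/Y (payoff 3)
Mutual best responses: (A,X), (B,Y) → Nash equilibria.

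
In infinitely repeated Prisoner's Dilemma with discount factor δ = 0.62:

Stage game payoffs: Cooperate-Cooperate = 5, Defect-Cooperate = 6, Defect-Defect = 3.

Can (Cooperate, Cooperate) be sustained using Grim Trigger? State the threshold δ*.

δ* = 0.3333; since δ = 0.62 ≥ 0.3333, cooperation can be sustained

Work:
For Grim Trigger:
Cooperate forever: 5/(1-δ)
Defect then punished: 6 + 3·δ/(1-δ)
Need: 5/(1-δ) ≥ 6 + 3·δ/(1-δ)
Solving: δ ≥ (T-R)/(T-P) = (6-5)/(6-3) = 0.3333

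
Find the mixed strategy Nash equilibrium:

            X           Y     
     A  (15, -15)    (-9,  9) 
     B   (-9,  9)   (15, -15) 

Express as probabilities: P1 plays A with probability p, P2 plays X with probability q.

p = 0.5, q = 0.5

Work:
Find probabilities that make opponent indifferent:
P2 chooses q to make P1 indifferent between A and B
P1 chooses p to make P2 indifferent between X and Y
Mixed NE: P1 plays (A: 0.5, B: 0.5), P2 plays (X: 0.5, Y: 0.5)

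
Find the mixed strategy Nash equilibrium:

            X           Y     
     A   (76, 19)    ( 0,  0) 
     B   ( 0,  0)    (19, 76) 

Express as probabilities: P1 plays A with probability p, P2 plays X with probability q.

p = 0.8, q = 0.2

Work:
Find probabilities that make opponent indifferent:
P2 chooses q to make P1 indifferent between A and B
P1 chooses p to make P2 indifferent between X and Y
Mixed NE: P1 plays (A: 0.8, B: 0.2), P2 plays (X: 0.2, Y: 0.8)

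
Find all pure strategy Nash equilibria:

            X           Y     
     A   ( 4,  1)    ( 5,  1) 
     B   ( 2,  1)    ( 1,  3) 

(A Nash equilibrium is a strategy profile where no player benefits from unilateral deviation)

Nash equilibrium: (A, X), (A, Y)

Work:
Best responses:
  P1 vs X: payoffs [4, 2] → best response A (payoff 4)
  P1 vs Y: payoffs [5, 1] → best response A (payoff 5)
  P2 vs A: payoffs [1, 1] → best response X/Y (payoff 1)
  P2 vs B: payoffs [1, 3] → best response Y (payoff 3)
Mutual best responses: (A,X), (A,Y) → Nash equilibria.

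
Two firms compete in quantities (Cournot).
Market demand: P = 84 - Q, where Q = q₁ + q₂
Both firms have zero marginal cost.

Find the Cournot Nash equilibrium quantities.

q₁* = q₂* = 28.0; P* = 28.0

Work:
Profit: π_i = P·q_i = (a - q_i - q_j)·q_i
FOC: ∂π_i/∂q_i = a - 2q_i - q_j = 0
Reaction function: q_i = (84 - q_j)/2
Symmetry: q* = 84/3 = 28.0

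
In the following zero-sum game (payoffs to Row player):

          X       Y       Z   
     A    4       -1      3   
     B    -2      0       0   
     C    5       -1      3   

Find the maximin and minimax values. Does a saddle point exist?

Maximin = -1, Minimax = 0, Saddle: False

Work:
Row minimums: [-1, -2, -1] → maximin = -1
Column maximums: [5, 0, 3] → minimax = 0
No saddle point (maximin ≠ minimax). Mixed strategy needed.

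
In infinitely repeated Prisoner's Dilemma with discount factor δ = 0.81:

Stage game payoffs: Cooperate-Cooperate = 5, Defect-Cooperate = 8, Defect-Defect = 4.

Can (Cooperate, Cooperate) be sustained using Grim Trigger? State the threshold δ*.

δ* = 0.75; since δ = 0.81 ≥ 0.75, cooperation can be sustained

Work:
For Grim Trigger:
Cooperate forever: 5/(1-δ)
Defect then punished: 8 + 4·δ/(1-δ)
Need: 5/(1-δ) ≥ 8 + 4·δ/(1-δ)
Solving: δ ≥ (T-R)/(T-P) = (8-5)/(8-4) = 0.75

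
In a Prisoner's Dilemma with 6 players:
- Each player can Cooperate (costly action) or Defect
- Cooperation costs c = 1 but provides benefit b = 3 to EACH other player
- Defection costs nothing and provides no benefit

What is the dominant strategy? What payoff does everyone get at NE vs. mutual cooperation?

Dominant: Defect; NE payoff = 0; Coop payoff = 14

Work:
Defect dominates (saves cost c = 1, benefit to others is external)
NE: All defect → everyone gets 0
If all cooperate: each receives (5)×3 - 1 = 14
Social dilemma: 14 > 0 but NE gives 0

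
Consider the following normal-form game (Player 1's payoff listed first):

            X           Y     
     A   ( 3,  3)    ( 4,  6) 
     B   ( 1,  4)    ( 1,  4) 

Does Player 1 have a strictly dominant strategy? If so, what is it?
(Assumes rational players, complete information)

Yes, Player 1's strictly dominant strategy is A

Work:
A strategy strictly dominates another if it gives a strictly higher payoff against every opponent action. Compare each pair of P1's strategies column-by-column:
  A vs B: [3 vs 1, 4 vs 1] → A strictly dominates B
  B vs A: [1 vs 3, 1 vs 4] → B does not strictly dominate A (column X: 1 ≤ 3)
A strictly dominates every other strategy → strictly dominant.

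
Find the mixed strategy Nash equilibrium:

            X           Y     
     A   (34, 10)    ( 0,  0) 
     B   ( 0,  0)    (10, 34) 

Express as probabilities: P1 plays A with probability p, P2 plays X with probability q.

p = 0.7727, q = 0.2273

Work:
Find probabilities that make opponent indifferent:
P2 chooses q to make P1 indifferent between A and B
P1 chooses p to make P2 indifferent between X and Y
Mixed NE: P1 plays (A: 0.7727, B: 0.2273), P2 plays (X: 0.2273, Y: 0.7727)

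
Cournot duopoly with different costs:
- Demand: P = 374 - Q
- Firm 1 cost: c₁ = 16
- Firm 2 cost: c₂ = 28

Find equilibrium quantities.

q₁* = 123.33, q₂* = 111.33

Work:
Reaction: q₁ = (374 - 16 - q₂)/2
Reaction: q₂ = (374 - 28 - q₁)/2
Solve simultaneously:
q₁* = (374 - 2×16 + 28)/3 = 123.33
q₂* = (374 - 2×28 + 16)/3 = 111.33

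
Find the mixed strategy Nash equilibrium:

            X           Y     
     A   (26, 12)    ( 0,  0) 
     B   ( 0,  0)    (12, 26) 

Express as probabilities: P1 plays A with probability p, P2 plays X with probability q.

p = 0.6842, q = 0.3158

Work:
Find probabilities that make opponent indifferent:
P2 chooses q to make P1 indifferent between A and B
P1 chooses p to make P2 indifferent between X and Y
Mixed NE: P1 plays (A: 0.6842, B: 0.3158), P2 plays (X: 0.3158, Y: 0.6842)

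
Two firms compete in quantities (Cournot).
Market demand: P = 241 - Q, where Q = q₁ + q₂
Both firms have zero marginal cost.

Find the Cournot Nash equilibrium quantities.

q₁* = q₂* = 80.33; P* = 80.33

Work:
Profit: π_i = P·q_i = (a - q_i - q_j)·q_i
FOC: ∂π_i/∂q_i = a - 2q_i - q_j = 0
Reaction function: q_i = (241 - q_j)/2
Symmetry: q* = 241/3 = 80.33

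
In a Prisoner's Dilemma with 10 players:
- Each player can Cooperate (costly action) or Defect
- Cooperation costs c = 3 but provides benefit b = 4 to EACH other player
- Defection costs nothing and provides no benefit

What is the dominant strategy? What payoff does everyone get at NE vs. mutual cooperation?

Dominant: Defect; NE payoff = 0; Coop payoff = 33

Work:
Defect dominates (saves cost c = 3, benefit to others is external)
NE: All defect → everyone gets 0
If all cooperate: each receives (9)×4 - 3 = 33
Social dilemma: 33 > 0 but NE gives 0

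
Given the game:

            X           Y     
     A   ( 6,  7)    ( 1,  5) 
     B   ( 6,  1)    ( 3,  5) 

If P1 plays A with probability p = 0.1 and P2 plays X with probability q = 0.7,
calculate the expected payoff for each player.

E[P1] = 5.04, E[P2] = 2.62

Work:
E[P1] = p·q·π₁(A,X) + p·(1-q)·π₁(A,Y) + (1-p)·q·π₁(B,X) + (1-p)·(1-q)·π₁(B,Y)
= 0.1·0.7·6 + 0.1·0.3·1 + 0.9·0.7·6 + 0.9·0.3·3
= 5.04

E[P2] = 2.62 (similar calculation)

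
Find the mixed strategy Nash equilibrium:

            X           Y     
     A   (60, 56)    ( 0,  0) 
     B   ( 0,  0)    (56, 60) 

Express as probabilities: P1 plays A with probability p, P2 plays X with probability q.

p = 0.5172, q = 0.4828

Work:
Find probabilities that make opponent indifferent:
P2 chooses q to make P1 indifferent between A and B
P1 chooses p to make P2 indifferent between X and Y
Mixed NE: P1 plays (A: 0.5172, B: 0.4828), P2 plays (X: 0.4828, Y: 0.5172)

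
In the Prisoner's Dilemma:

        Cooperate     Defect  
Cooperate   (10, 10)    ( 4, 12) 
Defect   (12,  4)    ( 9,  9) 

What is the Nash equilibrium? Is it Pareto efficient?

(Defect, Defect) is NE; not Pareto efficient

Work:
Defect dominates Cooperate for both players:
If P2 cooperates: Defect (12) > Cooperate (10)
If P2 defects: Defect (9) > Cooperate (4)
NE: (Defect, Defect) with payoff (9, 9)
But (Cooperate, Cooperate) = (10, 10) Pareto dominates (9, 9)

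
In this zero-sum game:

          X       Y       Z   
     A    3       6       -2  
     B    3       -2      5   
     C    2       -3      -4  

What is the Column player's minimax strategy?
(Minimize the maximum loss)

Column should play X, value = 3

Work:
Column player minimizes Row's maximum payoff:
Column X: max payoff to Row = 3
Column Y: max payoff to Row = 6
Column Z: max payoff to Row = 5
Minimum is 3, achieved by column X.
Minimax strategy: X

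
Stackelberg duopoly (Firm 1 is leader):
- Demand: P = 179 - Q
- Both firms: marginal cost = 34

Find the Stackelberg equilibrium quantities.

q₁* (leader) = 72.5, q₂* (follower) = 36.25

Work:
Follower's reaction: q₂ = (a - c - q₁)/2
Leader substitutes: π₁ = q₁·(a - q₁ - (a-c-q₁)/2 - c)
FOC: q₁* = (179 - 34)/2 = 72.50
Then: q₂* = (179 - 34 - 72.5)/2 = 36.25
Leader has first-mover advantage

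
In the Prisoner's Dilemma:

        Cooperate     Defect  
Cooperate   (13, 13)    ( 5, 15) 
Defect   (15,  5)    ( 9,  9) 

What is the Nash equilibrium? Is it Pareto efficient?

(Defect, Defect) is NE; not Pareto efficient

Work:
Defect dominates Cooperate for both players:
If P2 cooperates: Defect (15) > Cooperate (13)
If P2 defects: Defect (9) > Cooperate (5)
NE: (Defect, Defect) with payoff (9, 9)
But (Cooperate, Cooperate) = (13, 13) Pareto dominates (9, 9)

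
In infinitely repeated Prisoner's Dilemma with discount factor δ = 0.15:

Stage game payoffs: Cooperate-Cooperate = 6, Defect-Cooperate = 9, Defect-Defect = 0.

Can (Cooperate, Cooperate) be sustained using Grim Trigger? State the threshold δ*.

δ* = 0.3333; since δ = 0.15 < 0.3333, cooperation cannot be sustained

Work:
For Grim Trigger:
Cooperate forever: 6/(1-δ)
Defect then punished: 9 + 0·δ/(1-δ)
Need: 6/(1-δ) ≥ 9 + 0·δ/(1-δ)
Solving: δ ≥ (T-R)/(T-P) = (9-6)/(9-0) = 0.3333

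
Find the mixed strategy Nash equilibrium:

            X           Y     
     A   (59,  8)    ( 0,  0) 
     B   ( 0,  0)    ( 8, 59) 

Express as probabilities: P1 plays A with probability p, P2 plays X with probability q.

p = 0.8806, q = 0.1194

Work:
Find probabilities that make opponent indifferent:
P2 chooses q to make P1 indifferent between A and B
P1 chooses p to make P2 indifferent between X and Y
Mixed NE: P1 plays (A: 0.8806, B: 0.1194), P2 plays (X: 0.1194, Y: 0.8806)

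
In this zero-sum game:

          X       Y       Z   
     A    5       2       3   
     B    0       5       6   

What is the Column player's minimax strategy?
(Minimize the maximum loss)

Column should play X or Y (all achieve the minimum), value = 5

Work:
Column player minimizes Row's maximum payoff:
Column X: max payoff to Row = 5
Column Y: max payoff to Row = 5
Column Z: max payoff to Row = 6
Minimum is 5, achieved by columns X, Y (tied).
Each of X or Y is a minimax strategy.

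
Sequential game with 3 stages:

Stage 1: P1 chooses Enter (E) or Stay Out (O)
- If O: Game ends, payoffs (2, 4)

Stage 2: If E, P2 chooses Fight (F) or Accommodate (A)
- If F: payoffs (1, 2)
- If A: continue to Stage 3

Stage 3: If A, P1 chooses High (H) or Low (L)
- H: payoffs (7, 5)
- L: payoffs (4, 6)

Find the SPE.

SPE: (E, A, H); Outcome (7, 5)

Work:
Stage 3: P1 chooses H (7 vs 4)
Stage 2: P2: F->2, A->5 (anticipating H). Choose A
Stage 1: P1: O->2, E->7 (anticipating A, H). Choose E
SPE path: E -> A -> H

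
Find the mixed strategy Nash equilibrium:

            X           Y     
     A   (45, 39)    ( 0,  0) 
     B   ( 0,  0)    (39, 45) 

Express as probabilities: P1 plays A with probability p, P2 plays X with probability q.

p = 0.5357, q = 0.4643

Work:
Find probabilities that make opponent indifferent:
P2 chooses q to make P1 indifferent between A and B
P1 chooses p to make P2 indifferent between X and Y
Mixed NE: P1 plays (A: 0.5357, B: 0.4643), P2 plays (X: 0.4643, Y: 0.5357)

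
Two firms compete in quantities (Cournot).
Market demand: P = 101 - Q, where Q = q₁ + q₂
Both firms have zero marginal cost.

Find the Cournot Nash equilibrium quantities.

q₁* = q₂* = 33.67; P* = 33.67

Work:
Profit: π_i = P·q_i = (a - q_i - q_j)·q_i
FOC: ∂π_i/∂q_i = a - 2q_i - q_j = 0
Reaction function: q_i = (101 - q_j)/2
Symmetry: q* = 101/3 = 33.67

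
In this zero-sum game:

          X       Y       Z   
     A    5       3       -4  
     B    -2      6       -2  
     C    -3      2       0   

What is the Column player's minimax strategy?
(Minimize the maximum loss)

Column should play Z, value = 0

Work:
Column player minimizes Row's maximum payoff:
Column X: max payoff to Row = 5
Column Y: max payoff to Row = 6
Column Z: max payoff to Row = 0
Minimum is 0, achieved by column Z.
Minimax strategy: Z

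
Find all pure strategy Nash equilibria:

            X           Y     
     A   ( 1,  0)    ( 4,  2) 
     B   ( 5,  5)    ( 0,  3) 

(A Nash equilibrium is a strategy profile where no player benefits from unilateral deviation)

Nash equilibrium: (A, Y), (B, X)

Work:
Best responses:
  P1 vs X: payoffs [1, 5] → best response B (payoff 5)
  P1 vs Y: payoffs [4, 0] → best response A (payoff 4)
  P2 vs A: payoffs [0, 2] → best response Y (payoff 2)
  P2 vs B: payoffs [5, 3] → best response X (payoff 5)
Mutual best responses: (A,Y), (B,X) → Nash equilibria.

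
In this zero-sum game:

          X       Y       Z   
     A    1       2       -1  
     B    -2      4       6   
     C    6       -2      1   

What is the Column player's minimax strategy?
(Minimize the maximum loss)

Column should play Y, value = 4

Work:
Column player minimizes Row's maximum payoff:
Column X: max payoff to Row = 6
Column Y: max payoff to Row = 4
Column Z: max payoff to Row = 6
Minimum is 4, achieved by column Y.
Minimax strategy: Y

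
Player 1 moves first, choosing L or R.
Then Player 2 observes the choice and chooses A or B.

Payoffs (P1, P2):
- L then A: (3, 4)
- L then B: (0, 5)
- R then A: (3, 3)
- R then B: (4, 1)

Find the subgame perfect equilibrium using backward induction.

P1 plays R, P2 plays B after L and A after R; Payoff (3, 3)

Work:
Backward induction:
After L: P2 chooses B → P1 gets 0
After R: P2 chooses A → P1 gets 3
P1 chooses R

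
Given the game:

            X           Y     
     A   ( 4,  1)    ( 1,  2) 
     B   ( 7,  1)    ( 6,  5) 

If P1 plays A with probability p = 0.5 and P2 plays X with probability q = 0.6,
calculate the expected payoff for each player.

E[P1] = 4.7, E[P2] = 2.0

Work:
E[P1] = p·q·π₁(A,X) + p·(1-q)·π₁(A,Y) + (1-p)·q·π₁(B,X) + (1-p)·(1-q)·π₁(B,Y)
= 0.5·0.6·4 + 0.5·0.4·1 + 0.5·0.6·7 + 0.5·0.4·6
= 4.7

E[P2] = 2.0 (similar calculation)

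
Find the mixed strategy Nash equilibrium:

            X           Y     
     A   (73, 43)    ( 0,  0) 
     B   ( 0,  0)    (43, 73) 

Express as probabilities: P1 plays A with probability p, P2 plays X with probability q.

p = 0.6293, q = 0.3707

Work:
Find probabilities that make opponent indifferent:
P2 chooses q to make P1 indifferent between A and B
P1 chooses p to make P2 indifferent between X and Y
Mixed NE: P1 plays (A: 0.6293, B: 0.3707), P2 plays (X: 0.3707, Y: 0.6293)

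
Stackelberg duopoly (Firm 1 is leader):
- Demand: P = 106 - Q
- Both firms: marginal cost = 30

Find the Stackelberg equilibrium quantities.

q₁* (leader) = 38.0, q₂* (follower) = 19.0

Work:
Follower's reaction: q₂ = (a - c - q₁)/2
Leader substitutes: π₁ = q₁·(a - q₁ - (a-c-q₁)/2 - c)
FOC: q₁* = (106 - 30)/2 = 38.00
Then: q₂* = (106 - 30 - 38.0)/2 = 19.00
Leader has first-mover advantage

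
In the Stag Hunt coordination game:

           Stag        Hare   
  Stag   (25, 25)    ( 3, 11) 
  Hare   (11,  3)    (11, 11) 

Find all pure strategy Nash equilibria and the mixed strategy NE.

Pure NE: (Stag, Stag) and (Hare, Hare); Mixed NE: p = 0.3636, q = 0.3636

Work:
Check pure NE:
(Stag, Stag): (25, 25) - no unilateral deviation beneficial
(Hare, Hare): (11, 11) - no unilateral deviation beneficial
Mixed NE: P1 plays Stag with p = 0.3636, P2 plays Stag with q = 0.3636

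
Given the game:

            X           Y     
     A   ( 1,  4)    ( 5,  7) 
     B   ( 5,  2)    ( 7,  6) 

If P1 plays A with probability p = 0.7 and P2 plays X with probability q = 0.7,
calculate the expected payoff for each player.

E[P1] = 3.22, E[P2] = 4.39

Work:
E[P1] = p·q·π₁(A,X) + p·(1-q)·π₁(A,Y) + (1-p)·q·π₁(B,X) + (1-p)·(1-q)·π₁(B,Y)
= 0.7·0.7·1 + 0.7·0.3·5 + 0.3·0.7·5 + 0.3·0.3·7
= 3.22

E[P2] = 4.39 (similar calculation)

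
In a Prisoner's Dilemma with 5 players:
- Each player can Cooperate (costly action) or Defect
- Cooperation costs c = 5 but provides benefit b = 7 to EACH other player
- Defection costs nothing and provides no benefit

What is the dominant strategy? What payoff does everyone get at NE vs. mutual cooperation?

Dominant: Defect; NE payoff = 0; Coop payoff = 23

Work:
Defect dominates (saves cost c = 5, benefit to others is external)
NE: All defect → everyone gets 0
If all cooperate: each receives (4)×7 - 5 = 23
Social dilemma: 23 > 0 but NE gives 0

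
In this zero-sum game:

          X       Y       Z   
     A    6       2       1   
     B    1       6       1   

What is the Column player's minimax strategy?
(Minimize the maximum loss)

Column should play Z, value = 1

Work:
Column player minimizes Row's maximum payoff:
Column X: max payoff to Row = 6
Column Y: max payoff to Row = 6
Column Z: max payoff to Row = 1
Minimum is 1, achieved by column Z.
Minimax strategy: Z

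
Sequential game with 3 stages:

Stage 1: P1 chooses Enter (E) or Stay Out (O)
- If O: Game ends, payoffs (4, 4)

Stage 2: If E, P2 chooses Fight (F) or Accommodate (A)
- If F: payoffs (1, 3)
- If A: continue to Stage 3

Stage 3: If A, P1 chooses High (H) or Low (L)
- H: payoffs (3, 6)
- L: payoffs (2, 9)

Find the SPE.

SPE: (O, A, H); Outcome (4, 4)

Work:
Stage 3: P1 chooses H (3 vs 2)
Stage 2: P2: F->3, A->6 (anticipating H). Choose A
Stage 1: P1: O->4, E->3 (anticipating A, H). Choose O
SPE path: O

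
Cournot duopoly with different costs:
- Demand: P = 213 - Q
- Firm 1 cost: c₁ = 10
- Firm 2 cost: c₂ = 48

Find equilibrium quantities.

q₁* = 80.33, q₂* = 42.33

Work:
Reaction: q₁ = (213 - 10 - q₂)/2
Reaction: q₂ = (213 - 48 - q₁)/2
Solve simultaneously:
q₁* = (213 - 2×10 + 48)/3 = 80.33
q₂* = (213 - 2×48 + 10)/3 = 42.33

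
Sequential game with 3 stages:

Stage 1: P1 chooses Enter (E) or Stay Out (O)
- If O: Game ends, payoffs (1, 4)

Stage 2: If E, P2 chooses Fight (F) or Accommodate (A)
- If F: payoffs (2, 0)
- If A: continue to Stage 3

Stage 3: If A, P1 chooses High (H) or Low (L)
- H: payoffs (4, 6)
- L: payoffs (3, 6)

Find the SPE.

SPE: (E, A, H); Outcome (4, 6)

Work:
Stage 3: P1 chooses H (4 vs 3)
Stage 2: P2: F->0, A->6 (anticipating H). Choose A
Stage 1: P1: O->1, E->4 (anticipating A, H). Choose E
SPE path: E -> A -> H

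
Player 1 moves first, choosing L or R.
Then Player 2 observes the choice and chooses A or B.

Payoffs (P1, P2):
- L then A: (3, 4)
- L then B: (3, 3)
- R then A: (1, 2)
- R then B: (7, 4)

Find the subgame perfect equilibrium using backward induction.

P1 plays R, P2 plays A after L and B after R; Payoff (7, 4)

Work:
Backward induction:
After L: P2 chooses A → P1 gets 3
After R: P2 chooses B → P1 gets 7
P1 chooses R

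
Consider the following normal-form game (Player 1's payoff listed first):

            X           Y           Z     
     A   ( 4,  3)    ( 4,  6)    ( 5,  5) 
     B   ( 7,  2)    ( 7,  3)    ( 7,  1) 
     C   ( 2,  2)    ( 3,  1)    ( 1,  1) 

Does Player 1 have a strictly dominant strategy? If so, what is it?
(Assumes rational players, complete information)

Yes, Player 1's strictly dominant strategy is B

Work:
A strategy strictly dominates another if it gives a strictly higher payoff against every opponent action. Compare each pair of P1's strategies column-by-column:
  A vs B: [4 vs 7, 4 vs 7, 5 vs 7] → A does not strictly dominate B (column X: 4 ≤ 7)
  A vs C: [4 vs 2, 4 vs 3, 5 vs 1] → A strictly dominates C
  B vs A: [7 vs 4, 7 vs 4, 7 vs 5] → B strictly dominates A
  B vs C: [7 vs 2, 7 vs 3, 7 vs 1] → B strictly dominates C
  C vs A: [2 vs 4, 3 vs 4, 1 vs 5] → C does not strictly dominate A (column X: 2 ≤ 4)
  C vs B: [2 vs 7, 3 vs 7, 1 vs 7] → C does not strictly dominate B (column X: 2 ≤ 7)
B strictly dominates every other strategy → strictly dominant.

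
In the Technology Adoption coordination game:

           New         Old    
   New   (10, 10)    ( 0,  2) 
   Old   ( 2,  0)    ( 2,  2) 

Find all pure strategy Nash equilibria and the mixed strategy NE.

Pure NE: (New, New) and (Old, Old); Mixed NE: p = 0.2, q = 0.2

Work:
Check pure NE:
(New, New): (10, 10) - no unilateral deviation beneficial
(Old, Old): (2, 2) - no unilateral deviation beneficial
Mixed NE: P1 plays New with p = 0.2, P2 plays New with q = 0.2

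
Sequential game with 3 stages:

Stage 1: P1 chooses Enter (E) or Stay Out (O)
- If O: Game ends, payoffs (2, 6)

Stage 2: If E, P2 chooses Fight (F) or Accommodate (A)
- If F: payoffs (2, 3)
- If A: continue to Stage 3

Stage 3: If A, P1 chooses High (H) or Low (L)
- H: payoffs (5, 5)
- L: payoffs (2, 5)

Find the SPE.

SPE: (E, A, H); Outcome (5, 5)

Work:
Stage 3: P1 chooses H (5 vs 2)
Stage 2: P2: F->3, A->5 (anticipating H). Choose A
Stage 1: P1: O->2, E->5 (anticipating A, H). Choose E
SPE path: E -> A -> H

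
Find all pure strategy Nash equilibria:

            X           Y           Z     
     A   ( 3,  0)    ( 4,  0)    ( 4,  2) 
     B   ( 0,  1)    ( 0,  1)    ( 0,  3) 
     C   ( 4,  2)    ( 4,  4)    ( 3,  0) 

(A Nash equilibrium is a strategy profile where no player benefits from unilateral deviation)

Nash equilibrium: (A, Z), (C, Y)

Work:
Best responses:
  P1 vs X: payoffs [3, 0, 4] → best response C (payoff 4)
  P1 vs Y: payoffs [4, 0, 4] → best response A/C (payoff 4)
  P1 vs Z: payoffs [4, 0, 3] → best response A (payoff 4)
  P2 vs A: payoffs [0, 0, 2] → best response Z (payoff 2)
  P2 vs B: payoffs [1, 1, 3] → best response Z (payoff 3)
  P2 vs C: payoffs [2, 4, 0] → best response Y (payoff 4)
Mutual best responses: (A,Z), (C,Y) → Nash equilibria.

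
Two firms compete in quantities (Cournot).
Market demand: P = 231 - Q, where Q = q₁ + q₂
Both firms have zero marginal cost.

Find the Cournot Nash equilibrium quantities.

q₁* = q₂* = 77.0; P* = 77.0

Work:
Profit: π_i = P·q_i = (a - q_i - q_j)·q_i
FOC: ∂π_i/∂q_i = a - 2q_i - q_j = 0
Reaction function: q_i = (231 - q_j)/2
Symmetry: q* = 231/3 = 77.0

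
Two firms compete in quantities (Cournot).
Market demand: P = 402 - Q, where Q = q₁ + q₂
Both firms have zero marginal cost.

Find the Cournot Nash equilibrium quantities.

q₁* = q₂* = 134.0; P* = 134.0

Work:
Profit: π_i = P·q_i = (a - q_i - q_j)·q_i
FOC: ∂π_i/∂q_i = a - 2q_i - q_j = 0
Reaction function: q_i = (402 - q_j)/2
Symmetry: q* = 402/3 = 134.0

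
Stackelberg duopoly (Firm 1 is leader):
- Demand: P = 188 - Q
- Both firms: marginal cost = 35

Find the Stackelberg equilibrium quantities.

q₁* (leader) = 76.5, q₂* (follower) = 38.25

Work:
Follower's reaction: q₂ = (a - c - q₁)/2
Leader substitutes: π₁ = q₁·(a - q₁ - (a-c-q₁)/2 - c)
FOC: q₁* = (188 - 35)/2 = 76.50
Then: q₂* = (188 - 35 - 76.5)/2 = 38.25
Leader has first-mover advantage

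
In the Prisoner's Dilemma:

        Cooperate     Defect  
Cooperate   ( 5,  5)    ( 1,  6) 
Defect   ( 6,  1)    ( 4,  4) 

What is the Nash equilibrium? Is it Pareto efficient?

(Defect, Defect) is NE; not Pareto efficient

Work:
Defect dominates Cooperate for both players:
If P2 cooperates: Defect (6) > Cooperate (5)
If P2 defects: Defect (4) > Cooperate (1)
NE: (Defect, Defect) with payoff (4, 4)
But (Cooperate, Cooperate) = (5, 5) Pareto dominates (4, 4)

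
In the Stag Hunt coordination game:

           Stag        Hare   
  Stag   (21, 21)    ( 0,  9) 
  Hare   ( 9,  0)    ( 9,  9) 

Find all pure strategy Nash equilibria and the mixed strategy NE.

Pure NE: (Stag, Stag) and (Hare, Hare); Mixed NE: p = 0.4286, q = 0.4286

Work:
Check pure NE:
(Stag, Stag): (21, 21) - no unilateral deviation beneficial
(Hare, Hare): (9, 9) - no unilateral deviation beneficial
Mixed NE: P1 plays Stag with p = 0.4286, P2 plays Stag with q = 0.4286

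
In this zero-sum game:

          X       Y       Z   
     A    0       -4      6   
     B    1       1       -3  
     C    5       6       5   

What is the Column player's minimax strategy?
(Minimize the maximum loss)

Column should play X, value = 5

Work:
Column player minimizes Row's maximum payoff:
Column X: max payoff to Row = 5
Column Y: max payoff to Row = 6
Column Z: max payoff to Row = 6
Minimum is 5, achieved by column X.
Minimax strategy: X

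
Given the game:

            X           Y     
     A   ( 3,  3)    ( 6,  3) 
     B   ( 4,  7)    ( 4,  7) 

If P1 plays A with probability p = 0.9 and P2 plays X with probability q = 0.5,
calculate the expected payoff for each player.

E[P1] = 4.45, E[P2] = 3.4

Work:
E[P1] = p·q·π₁(A,X) + p·(1-q)·π₁(A,Y) + (1-p)·q·π₁(B,X) + (1-p)·(1-q)·π₁(B,Y)
= 0.9·0.5·3 + 0.9·0.5·6 + 0.1·0.5·4 + 0.1·0.5·4
= 4.45

E[P2] = 3.4 (similar calculation)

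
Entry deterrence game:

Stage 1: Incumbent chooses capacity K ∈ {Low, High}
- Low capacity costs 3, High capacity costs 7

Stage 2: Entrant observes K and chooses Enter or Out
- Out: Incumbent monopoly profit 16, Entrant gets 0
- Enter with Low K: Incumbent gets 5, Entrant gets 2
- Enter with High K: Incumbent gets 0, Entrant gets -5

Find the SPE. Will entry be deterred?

SPE: (High, Enter|Low, Out|High); Entry deterred. Incumbent net profit = 9

Work:
After Low K: Entrant enters (2 > 0)
After High K: Entrant stays out (-5 < 0)
Incumbent: Low → 5−3=2, High → 16−7=9
Incumbent chooses High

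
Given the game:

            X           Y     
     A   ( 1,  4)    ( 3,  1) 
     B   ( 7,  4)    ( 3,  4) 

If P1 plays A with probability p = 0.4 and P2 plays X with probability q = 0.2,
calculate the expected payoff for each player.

E[P1] = 3.32, E[P2] = 3.04

Work:
E[P1] = p·q·π₁(A,X) + p·(1-q)·π₁(A,Y) + (1-p)·q·π₁(B,X) + (1-p)·(1-q)·π₁(B,Y)
= 0.4·0.2·1 + 0.4·0.8·3 + 0.6·0.2·7 + 0.6·0.8·3
= 3.32

E[P2] = 3.04 (similar calculation)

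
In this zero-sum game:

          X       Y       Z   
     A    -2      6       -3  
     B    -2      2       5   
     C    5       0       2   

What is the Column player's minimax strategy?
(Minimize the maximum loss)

Column should play X or Z (all achieve the minimum), value = 5

Work:
Column player minimizes Row's maximum payoff:
Column X: max payoff to Row = 5
Column Y: max payoff to Row = 6
Column Z: max payoff to Row = 5
Minimum is 5, achieved by columns X, Z (tied).
Each of X or Z is a minimax strategy.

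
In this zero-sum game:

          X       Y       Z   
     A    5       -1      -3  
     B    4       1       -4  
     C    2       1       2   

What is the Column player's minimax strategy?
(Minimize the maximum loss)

Column should play Y, value = 1

Work:
Column player minimizes Row's maximum payoff:
Column X: max payoff to Row = 5
Column Y: max payoff to Row = 1
Column Z: max payoff to Row = 2
Minimum is 1, achieved by column Y.
Minimax strategy: Y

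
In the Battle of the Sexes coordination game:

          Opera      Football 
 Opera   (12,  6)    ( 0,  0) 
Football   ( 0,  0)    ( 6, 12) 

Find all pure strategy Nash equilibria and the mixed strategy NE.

Pure NE: (Opera, Opera) and (Football, Football); Mixed NE: p = 0.6667, q = 0.3333

Work:
Check pure NE:
(Opera, Opera): (12, 6) - no unilateral deviation beneficial
(Football, Football): (6, 12) - no unilateral deviation beneficial
Mixed NE: P1 plays Opera with p = 0.6667, P2 plays Opera with q = 0.3333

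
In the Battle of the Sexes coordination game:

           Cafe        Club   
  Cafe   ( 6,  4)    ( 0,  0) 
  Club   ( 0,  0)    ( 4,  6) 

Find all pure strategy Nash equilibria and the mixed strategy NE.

Pure NE: (Cafe, Cafe) and (Club, Club); Mixed NE: p = 0.6, q = 0.4

Work:
Check pure NE:
(Cafe, Cafe): (6, 4) - no unilateral deviation beneficial
(Club, Club): (4, 6) - no unilateral deviation beneficial
Mixed NE: P1 plays Cafe with p = 0.6, P2 plays Cafe with q = 0.4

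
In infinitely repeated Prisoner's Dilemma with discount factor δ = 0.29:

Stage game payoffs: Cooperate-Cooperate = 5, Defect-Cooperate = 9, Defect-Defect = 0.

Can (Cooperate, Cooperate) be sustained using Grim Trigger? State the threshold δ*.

δ* = 0.4444; since δ = 0.29 < 0.4444, cooperation cannot be sustained

Work:
For Grim Trigger:
Cooperate forever: 5/(1-δ)
Defect then punished: 9 + 0·δ/(1-δ)
Need: 5/(1-δ) ≥ 9 + 0·δ/(1-δ)
Solving: δ ≥ (T-R)/(T-P) = (9-5)/(9-0) = 0.4444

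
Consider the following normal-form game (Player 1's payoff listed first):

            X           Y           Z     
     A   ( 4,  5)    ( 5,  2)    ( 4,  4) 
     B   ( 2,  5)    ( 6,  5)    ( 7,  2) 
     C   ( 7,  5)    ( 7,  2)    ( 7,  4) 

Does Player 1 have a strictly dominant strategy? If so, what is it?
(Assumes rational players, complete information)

No strictly dominant strategy exists for Player 1

Work:
A strategy strictly dominates another if it gives a strictly higher payoff against every opponent action. Compare each pair of P1's strategies column-by-column:
  A vs B: [4 vs 2, 5 vs 6, 4 vs 7] → A does not strictly dominate B (column Y: 5 ≤ 6)
  A vs C: [4 vs 7, 5 vs 7, 4 vs 7] → A does not strictly dominate C (column X: 4 ≤ 7)
  B vs A: [2 vs 4, 6 vs 5, 7 vs 4] → B does not strictly dominate A (column X: 2 ≤ 4)
  B vs C: [2 vs 7, 6 vs 7, 7 vs 7] → B does not strictly dominate C (column X: 2 ≤ 7)
  C vs A: [7 vs 4, 7 vs 5, 7 vs 4] → C strictly dominates A
  C vs B: [7 vs 2, 7 vs 6, 7 vs 7] → C does not strictly dominate B (column Z: 7 ≤ 7)
No single strategy strictly dominates all others → no strictly dominant strategy.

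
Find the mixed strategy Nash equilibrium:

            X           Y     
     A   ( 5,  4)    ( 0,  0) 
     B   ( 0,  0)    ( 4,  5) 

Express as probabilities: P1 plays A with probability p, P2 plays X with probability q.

p = 0.5556, q = 0.4444

Work:
Find probabilities that make opponent indifferent:
P2 chooses q to make P1 indifferent between A and B
P1 chooses p to make P2 indifferent between X and Y
Mixed NE: P1 plays (A: 0.5556, B: 0.4444), P2 plays (X: 0.4444, Y: 0.5556)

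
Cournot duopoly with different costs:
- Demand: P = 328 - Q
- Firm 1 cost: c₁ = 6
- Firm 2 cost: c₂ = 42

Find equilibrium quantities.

q₁* = 119.33, q₂* = 83.33

Work:
Reaction: q₁ = (328 - 6 - q₂)/2
Reaction: q₂ = (328 - 42 - q₁)/2
Solve simultaneously:
q₁* = (328 - 2×6 + 42)/3 = 119.33
q₂* = (328 - 2×42 + 6)/3 = 83.33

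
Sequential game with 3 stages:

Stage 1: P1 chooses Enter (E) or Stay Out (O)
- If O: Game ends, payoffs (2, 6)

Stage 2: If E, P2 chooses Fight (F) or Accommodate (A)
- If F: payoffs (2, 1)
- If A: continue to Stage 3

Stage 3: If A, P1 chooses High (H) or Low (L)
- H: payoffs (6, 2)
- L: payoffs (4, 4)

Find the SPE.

SPE: (E, A, H); Outcome (6, 2)

Work:
Stage 3: P1 chooses H (6 vs 4)
Stage 2: P2: F->1, A->2 (anticipating H). Choose A
Stage 1: P1: O->2, E->6 (anticipating A, H). Choose E
SPE path: E -> A -> H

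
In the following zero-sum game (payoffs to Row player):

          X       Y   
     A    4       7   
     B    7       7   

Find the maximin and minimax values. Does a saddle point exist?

Maximin = 7, Minimax = 7, Saddle: True

Work:
Row minimums: [4, 7] → maximin = 7
Column maximums: [7, 7] → minimax = 7
Saddle point exists! Game value = 7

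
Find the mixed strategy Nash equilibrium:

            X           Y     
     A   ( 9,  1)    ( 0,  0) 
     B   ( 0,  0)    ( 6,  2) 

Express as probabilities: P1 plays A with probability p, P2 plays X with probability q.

p = 0.6667, q = 0.4

Work:
Find probabilities that make opponent indifferent:
P2 chooses q to make P1 indifferent between A and B
P1 chooses p to make P2 indifferent between X and Y
Mixed NE: P1 plays (A: 0.6667, B: 0.3333), P2 plays (X: 0.4, Y: 0.6)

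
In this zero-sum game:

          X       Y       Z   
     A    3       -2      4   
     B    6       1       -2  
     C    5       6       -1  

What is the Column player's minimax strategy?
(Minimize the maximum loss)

Column should play Z, value = 4

Work:
Column player minimizes Row's maximum payoff:
Column X: max payoff to Row = 6
Column Y: max payoff to Row = 6
Column Z: max payoff to Row = 4
Minimum is 4, achieved by column Z.
Minimax strategy: Z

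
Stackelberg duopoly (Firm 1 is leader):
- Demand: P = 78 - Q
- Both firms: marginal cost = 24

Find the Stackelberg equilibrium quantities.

q₁* (leader) = 27.0, q₂* (follower) = 13.5

Work:
Follower's reaction: q₂ = (a - c - q₁)/2
Leader substitutes: π₁ = q₁·(a - q₁ - (a-c-q₁)/2 - c)
FOC: q₁* = (78 - 24)/2 = 27.00
Then: q₂* = (78 - 24 - 27.0)/2 = 13.50
Leader has first-mover advantage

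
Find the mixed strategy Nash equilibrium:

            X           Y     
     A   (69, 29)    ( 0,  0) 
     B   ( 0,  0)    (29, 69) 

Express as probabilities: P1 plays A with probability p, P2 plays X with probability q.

p = 0.7041, q = 0.2959

Work:
Find probabilities that make opponent indifferent:
P2 chooses q to make P1 indifferent between A and B
P1 chooses p to make P2 indifferent between X and Y
Mixed NE: P1 plays (A: 0.7041, B: 0.2959), P2 plays (X: 0.2959, Y: 0.7041)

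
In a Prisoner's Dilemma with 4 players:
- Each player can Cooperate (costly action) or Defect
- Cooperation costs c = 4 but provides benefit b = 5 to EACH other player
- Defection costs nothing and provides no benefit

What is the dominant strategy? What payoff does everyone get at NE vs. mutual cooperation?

Dominant: Defect; NE payoff = 0; Coop payoff = 11

Work:
Defect dominates (saves cost c = 4, benefit to others is external)
NE: All defect → everyone gets 0
If all cooperate: each receives (3)×5 - 4 = 11
Social dilemma: 11 > 0 but NE gives 0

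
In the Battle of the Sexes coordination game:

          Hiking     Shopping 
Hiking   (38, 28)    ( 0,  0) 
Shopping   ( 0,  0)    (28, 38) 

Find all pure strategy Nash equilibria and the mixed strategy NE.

Pure NE: (Hiking, Hiking) and (Shopping, Shopping); Mixed NE: p = 0.5758, q = 0.4242

Work:
Check pure NE:
(Hiking, Hiking): (38, 28) - no unilateral deviation beneficial
(Shopping, Shopping): (28, 38) - no unilateral deviation beneficial
Mixed NE: P1 plays Hiking with p = 0.5758, P2 plays Hiking with q = 0.4242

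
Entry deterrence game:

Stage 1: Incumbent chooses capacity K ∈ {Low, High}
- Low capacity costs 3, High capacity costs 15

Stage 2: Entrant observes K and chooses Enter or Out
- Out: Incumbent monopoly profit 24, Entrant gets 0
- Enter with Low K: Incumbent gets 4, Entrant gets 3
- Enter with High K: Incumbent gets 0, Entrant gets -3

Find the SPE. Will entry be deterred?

SPE: (High, Enter|Low, Out|High); Entry deterred. Incumbent net profit = 9

Work:
After Low K: Entrant enters (3 > 0)
After High K: Entrant stays out (-3 < 0)
Incumbent: Low → 4−3=1, High → 24−15=9
Incumbent chooses High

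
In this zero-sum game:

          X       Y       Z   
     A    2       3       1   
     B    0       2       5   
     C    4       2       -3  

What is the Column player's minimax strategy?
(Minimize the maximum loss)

Column should play Y, value = 3

Work:
Column player minimizes Row's maximum payoff:
Column X: max payoff to Row = 4
Column Y: max payoff to Row = 3
Column Z: max payoff to Row = 5
Minimum is 3, achieved by column Y.
Minimax strategy: Y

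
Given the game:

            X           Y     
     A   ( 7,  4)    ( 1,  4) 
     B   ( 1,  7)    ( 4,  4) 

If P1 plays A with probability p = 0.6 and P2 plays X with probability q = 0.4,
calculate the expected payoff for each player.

E[P1] = 3.16, E[P2] = 4.48

Work:
E[P1] = p·q·π₁(A,X) + p·(1-q)·π₁(A,Y) + (1-p)·q·π₁(B,X) + (1-p)·(1-q)·π₁(B,Y)
= 0.6·0.4·7 + 0.6·0.6·1 + 0.4·0.4·1 + 0.4·0.6·4
= 3.16

E[P2] = 4.48 (similar calculation)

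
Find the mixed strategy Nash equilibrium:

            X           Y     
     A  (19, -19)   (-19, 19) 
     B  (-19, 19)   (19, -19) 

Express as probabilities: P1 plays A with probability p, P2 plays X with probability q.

p = 0.5, q = 0.5

Work:
Find probabilities that make opponent indifferent:
P2 chooses q to make P1 indifferent between A and B
P1 chooses p to make P2 indifferent between X and Y
Mixed NE: P1 plays (A: 0.5, B: 0.5), P2 plays (X: 0.5, Y: 0.5)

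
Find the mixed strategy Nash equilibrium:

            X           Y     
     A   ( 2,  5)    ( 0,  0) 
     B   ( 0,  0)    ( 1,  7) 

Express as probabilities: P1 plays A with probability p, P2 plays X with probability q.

p = 0.5833, q = 0.3333

Work:
Find probabilities that make opponent indifferent:
P2 chooses q to make P1 indifferent between A and B
P1 chooses p to make P2 indifferent between X and Y
Mixed NE: P1 plays (A: 0.5833, B: 0.4167), P2 plays (X: 0.3333, Y: 0.6667)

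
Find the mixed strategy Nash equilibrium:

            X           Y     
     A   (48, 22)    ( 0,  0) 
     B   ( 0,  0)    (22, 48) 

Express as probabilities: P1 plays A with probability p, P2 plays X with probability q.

p = 0.6857, q = 0.3143

Work:
Find probabilities that make opponent indifferent:
P2 chooses q to make P1 indifferent between A and B
P1 chooses p to make P2 indifferent between X and Y
Mixed NE: P1 plays (A: 0.6857, B: 0.3143), P2 plays (X: 0.3143, Y: 0.6857)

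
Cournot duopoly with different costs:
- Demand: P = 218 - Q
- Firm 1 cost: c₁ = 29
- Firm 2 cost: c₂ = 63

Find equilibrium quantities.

q₁* = 74.33, q₂* = 40.33

Work:
Reaction: q₁ = (218 - 29 - q₂)/2
Reaction: q₂ = (218 - 63 - q₁)/2
Solve simultaneously:
q₁* = (218 - 2×29 + 63)/3 = 74.33
q₂* = (218 - 2×63 + 29)/3 = 40.33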